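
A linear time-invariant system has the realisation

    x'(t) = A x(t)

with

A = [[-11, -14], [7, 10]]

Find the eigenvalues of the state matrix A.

det(sI - A) = s^2 - (tr A)s + det A, with tr A = (-11) + 10 = -1 and det A = (-11)·10 - (-14)·7 = -110 - (-98) = -12.
So p(s) = det(sI - A) = s^2 + s - 12.
Factor s^2 + s - 12: two numbers with sum -1 and product -12 are 3 and -4, so s^2 + s - 12 = (s - 3)(s + 4).
Hence p(s) = (s - 3) (s + 4), with roots -4, 3.
At least one eigenvalue has non-negative real part, so the system is not asymptotically stable.

-4, 3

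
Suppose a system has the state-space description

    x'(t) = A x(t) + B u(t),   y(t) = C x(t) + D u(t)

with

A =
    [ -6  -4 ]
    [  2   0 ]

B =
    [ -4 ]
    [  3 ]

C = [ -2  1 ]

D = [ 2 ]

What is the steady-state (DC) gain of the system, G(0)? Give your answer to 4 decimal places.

6.2500

G(0) = C(-A)^{-1}B + D = -C A^{-1} B + D.
det A = 8, so A^{-1} = (1/8)·adj(A) = [[0, 1/2], [-1/4, -3/4]]
A^{-1} B = [3/2, -5/4]^T
C A^{-1} B = -17/4
G(0) = D - C A^{-1} B = 2 - (-17/4) = 25/4 ≈ 6.2500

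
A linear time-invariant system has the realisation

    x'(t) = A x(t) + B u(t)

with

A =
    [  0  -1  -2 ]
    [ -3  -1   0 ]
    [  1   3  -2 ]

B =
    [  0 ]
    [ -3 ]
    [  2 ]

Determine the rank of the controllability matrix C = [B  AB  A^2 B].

AB = [[-1], [3], [-13]]
A^2B = [[23], [0], [34]]
Controllability matrix C = [B  AB  A^2B] = [[0, -1, 23], [-3, 3, 0], [2, -13, 34]]
det(C) = 0·(3·34 - 0·(-13)) - (-1)·((-3)·34 - 0·2) + 23·((-3)·(-13) - 3·2) = 0·102 - (-1)·(-102) + 23·33 = 657 ≠ 0, so rank(C) = 3.
rank(C) = 3 = n, so the pair (A, B) is completely controllable.

3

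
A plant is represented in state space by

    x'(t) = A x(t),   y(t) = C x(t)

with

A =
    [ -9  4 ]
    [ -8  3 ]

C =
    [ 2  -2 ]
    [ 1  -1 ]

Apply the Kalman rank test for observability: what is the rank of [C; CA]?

1

CA = [[-2, 2], [-1, 1]]
Observability matrix O = [C; CA] = [[2, -2], [1, -1], [-2, 2], [-1, 1]]
Every row of O is a scalar multiple of row 1 = [2, -2] (multipliers 1, 1/2, -1, -1/2), so the rows span a one-dimensional space.
O ≠ 0, hence rank(O) = 1.
rank(O) = 1 < n = 2, so the pair (A, C) is not completely observable.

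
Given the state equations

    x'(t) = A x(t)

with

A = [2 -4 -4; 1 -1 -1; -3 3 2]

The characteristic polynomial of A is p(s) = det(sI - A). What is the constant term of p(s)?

2

Expand det(sI - A) for the 3×3 matrix.
p(s) = s^3 - 3s^2 - 5s + 2.
(Check: constant term = det(-A) = (-1)^3 det A = 2; coefficient of s^2 = -tr A = -3.)
The constant term is 2.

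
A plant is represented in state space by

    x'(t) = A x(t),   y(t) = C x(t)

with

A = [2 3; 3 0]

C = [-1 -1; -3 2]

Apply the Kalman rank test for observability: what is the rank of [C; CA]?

CA = [[-5, -3], [0, -9]]
Observability matrix O = [C; CA] = [[-1, -1], [-3, 2], [-5, -3], [0, -9]]
Take the 2×2 submatrix of O formed by rows 1, 2: [[-1, -1], [-3, 2]]. Its determinant is (-1)·2 - (-1)·(-3) = -2 - 3 = -5 ≠ 0.
So rank(O) ≥ 2; since O has 2 columns, rank(O) = 2.
rank(O) = 2 = n, so the pair (A, C) is completely observable.

2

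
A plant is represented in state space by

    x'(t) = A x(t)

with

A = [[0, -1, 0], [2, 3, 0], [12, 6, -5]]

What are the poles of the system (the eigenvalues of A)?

det(sI - A) = s^3 - (tr A)s^2 + (M11 + M22 + M33)s - det A, where Mii is the 2×2 principal minor of A obtained by deleting row i and column i.
tr A = 0 + 3 + (-5) = -2; M11 = 3·(-5) - 0·6 = -15 - 0 = -15; M22 = 0·(-5) - 0·12 = 0 - 0 = 0; M33 = 0·3 - (-1)·2 = 0 - (-2) = 2; sum of minors = -13.
det A = 0·(3·(-5) - 0·6) - (-1)·(2·(-5) - 0·12) + 0·(2·6 - 3·12) = 0·(-15) - (-1)·(-10) + 0·(-24) = -10.
So p(s) = det(sI - A) = s^3 + 2s^2 - 13s + 10.
Rational-root test: any integer root divides 10. Testing small divisors, s = 1 works: p(1) = 1 + 2 + (-13) + 10 = 0, so (s - 1) is a factor.
Dividing, p(s) = (s - 1)(s^2 + 3s - 10).
Factor s^2 + 3s - 10: two numbers with sum -3 and product -10 are 2 and -5, so s^2 + 3s - 10 = (s - 2)(s + 5).
Hence p(s) = (s - 2) (s - 1) (s + 5), with roots -5, 1, 2.
At least one eigenvalue has non-negative real part, so the system is not asymptotically stable.

-5, 1, 2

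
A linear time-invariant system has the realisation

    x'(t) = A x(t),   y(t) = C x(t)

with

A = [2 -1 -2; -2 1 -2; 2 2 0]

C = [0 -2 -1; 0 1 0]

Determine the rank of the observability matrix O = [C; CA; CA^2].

CA = [[2, -4, 4], [-2, 1, -2]]
CA^2 = [[20, 2, 4], [-10, -1, 2]]
Observability matrix O = [C; CA; CA^2] = [[0, -2, -1], [0, 1, 0], [2, -4, 4], [-2, 1, -2], [20, 2, 4], [-10, -1, 2]]
Take the 3×3 submatrix of O formed by rows 1, 2, 3: [[0, -2, -1], [0, 1, 0], [2, -4, 4]]. Its determinant is 0·(1·4 - 0·(-4)) - (-2)·(0·4 - 0·2) + (-1)·(0·(-4) - 1·2) = 0·4 - (-2)·0 + (-1)·(-2) = 2 ≠ 0.
So rank(O) ≥ 3; since O has 3 columns, rank(O) = 3.
rank(O) = 3 = n, so the pair (A, C) is completely observable.

3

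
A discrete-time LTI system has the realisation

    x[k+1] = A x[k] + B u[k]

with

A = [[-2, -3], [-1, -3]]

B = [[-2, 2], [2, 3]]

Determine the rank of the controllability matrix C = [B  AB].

AB = [[-2, -13], [-4, -11]]
Controllability matrix C = [B  AB] = [[-2, 2, -2, -13], [2, 3, -4, -11]]
Take the 2×2 submatrix of C formed by columns 1, 2: [[-2, 2], [2, 3]]. Its determinant is (-2)·3 - 2·2 = -6 - 4 = -10 ≠ 0.
So rank(C) ≥ 2; since C has 2 rows, rank(C) = 2.
rank(C) = 2 = n, so the pair (A, B) is completely controllable.

2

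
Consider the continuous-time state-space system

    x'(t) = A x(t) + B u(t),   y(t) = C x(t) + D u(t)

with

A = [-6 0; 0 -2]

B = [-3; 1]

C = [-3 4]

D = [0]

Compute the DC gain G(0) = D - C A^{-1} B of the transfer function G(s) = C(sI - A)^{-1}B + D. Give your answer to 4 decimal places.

G(0) = C(-A)^{-1}B + D = -C A^{-1} B + D.
det A = 12, so A^{-1} = (1/12)·adj(A) = [[-1/6, 0], [0, -1/2]]
A^{-1} B = [1/2, -1/2]^T
C A^{-1} B = -7/2
G(0) = D - C A^{-1} B = 0 - (-7/2) = 7/2 ≈ 3.5000

3.5000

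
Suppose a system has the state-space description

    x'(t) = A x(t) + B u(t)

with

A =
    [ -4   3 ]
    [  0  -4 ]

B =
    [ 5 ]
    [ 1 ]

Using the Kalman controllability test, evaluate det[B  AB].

AB = [[-17], [-4]]
Controllability matrix C = [B  AB] = [[5, -17], [1, -4]]
det(C) = 5·(-4) - (-17)·1 = -20 - (-17) = -3
Since det(C) ≠ 0, rank(C) = 2 and the system is completely controllable.

-3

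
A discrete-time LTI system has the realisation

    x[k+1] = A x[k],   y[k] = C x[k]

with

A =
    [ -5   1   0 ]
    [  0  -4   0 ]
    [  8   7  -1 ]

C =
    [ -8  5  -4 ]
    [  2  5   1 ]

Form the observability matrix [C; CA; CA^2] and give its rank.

CA = [[8, -56, 4], [-2, -11, -1]]
CA^2 = [[-8, 260, -4], [2, 35, 1]]
Observability matrix O = [C; CA; CA^2] = [[-8, 5, -4], [2, 5, 1], [8, -56, 4], [-2, -11, -1], [-8, 260, -4], [2, 35, 1]]
The columns c1, c2, c3 of O are linearly dependent: -c1 + 2·c3 = 0 (check each entry), so rank(O) ≤ 2.
The 2×2 minor from rows 1, 2, columns 1, 2 is (-8)·5 - 5·2 = -40 - 10 = -50 ≠ 0, so rank(O) = 2.
rank(O) = 2 < n = 3, so the pair (A, C) is not completely observable.

2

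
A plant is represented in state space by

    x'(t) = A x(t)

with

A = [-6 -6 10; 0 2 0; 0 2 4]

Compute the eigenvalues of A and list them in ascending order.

-6, 2, 4

det(sI - A) = s^3 - (tr A)s^2 + (M11 + M22 + M33)s - det A, where Mii is the 2×2 principal minor of A obtained by deleting row i and column i.
tr A = (-6) + 2 + 4 = 0; M11 = 2·4 - 0·2 = 8 - 0 = 8; M22 = (-6)·4 - 10·0 = -24 - 0 = -24; M33 = (-6)·2 - (-6)·0 = -12 - 0 = -12; sum of minors = -28.
det A = (-6)·(2·4 - 0·2) - (-6)·(0·4 - 0·0) + 10·(0·2 - 2·0) = (-6)·8 - (-6)·0 + 10·0 = -48.
So p(s) = det(sI - A) = s^3 - 28s + 48.
Rational-root test: any integer root divides 48. Testing small divisors, s = 2 works: p(2) = 8 + 0 + (-56) + 48 = 0, so (s - 2) is a factor.
Dividing, p(s) = (s - 2)(s^2 + 2s - 24).
Factor s^2 + 2s - 24: two numbers with sum -2 and product -24 are 4 and -6, so s^2 + 2s - 24 = (s - 4)(s + 6).
Hence p(s) = (s - 4) (s - 2) (s + 6), with roots -6, 2, 4.
At least one eigenvalue has non-negative real part, so the system is not asymptotically stable.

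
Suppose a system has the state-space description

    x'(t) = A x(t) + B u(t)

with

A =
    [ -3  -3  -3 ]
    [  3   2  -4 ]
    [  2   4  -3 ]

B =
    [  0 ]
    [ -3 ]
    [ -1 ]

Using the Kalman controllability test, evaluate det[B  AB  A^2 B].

AB = [[12], [-2], [-9]]
A^2B = [[-3], [68], [43]]
Controllability matrix C = [B  AB  A^2B] = [[0, 12, -3], [-3, -2, 68], [-1, -9, 43]]
Expanding along the first row, det(C) = 0·((-2)·43 - 68·(-9)) - 12·((-3)·43 - 68·(-1)) + (-3)·((-3)·(-9) - (-2)·(-1)) = 0·526 - 12·(-61) + (-3)·25 = 657
Since det(C) ≠ 0, rank(C) = 3 and the system is completely controllable.

657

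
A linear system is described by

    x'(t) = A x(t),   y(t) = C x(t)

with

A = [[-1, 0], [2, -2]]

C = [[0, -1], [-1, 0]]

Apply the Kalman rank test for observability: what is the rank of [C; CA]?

CA = [[-2, 2], [1, 0]]
Observability matrix O = [C; CA] = [[0, -1], [-1, 0], [-2, 2], [1, 0]]
Take the 2×2 submatrix of O formed by rows 1, 2: [[0, -1], [-1, 0]]. Its determinant is 0·0 - (-1)·(-1) = 0 - 1 = -1 ≠ 0.
So rank(O) ≥ 2; since O has 2 columns, rank(O) = 2.
rank(O) = 2 = n, so the pair (A, C) is completely observable.

2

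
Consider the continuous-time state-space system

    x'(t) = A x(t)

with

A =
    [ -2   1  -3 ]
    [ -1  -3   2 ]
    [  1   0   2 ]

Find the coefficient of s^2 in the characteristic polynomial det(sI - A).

Expand det(sI - A) for the 3×3 matrix.
p(s) = s^3 + 3s^2 - 7.
(Check: constant term = det(-A) = (-1)^3 det A = -7; coefficient of s^2 = -tr A = 3.)
The coefficient of s^2 is 3.

3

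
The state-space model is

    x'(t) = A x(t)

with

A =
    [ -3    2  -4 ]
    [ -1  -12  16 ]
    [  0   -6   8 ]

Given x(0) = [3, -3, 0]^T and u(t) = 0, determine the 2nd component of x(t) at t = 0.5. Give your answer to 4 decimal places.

det(sI - A) = s^3 - (tr A)s^2 + (M11 + M22 + M33)s - det A, where Mii is the 2×2 principal minor of A obtained by deleting row i and column i.
tr A = (-3) + (-12) + 8 = -7; M11 = (-12)·8 - 16·(-6) = -96 - (-96) = 0; M22 = (-3)·8 - (-4)·0 = -24 - 0 = -24; M33 = (-3)·(-12) - 2·(-1) = 36 - (-2) = 38; sum of minors = 14.
det A = (-3)·((-12)·8 - 16·(-6)) - 2·((-1)·8 - 16·0) + (-4)·((-1)·(-6) - (-12)·0) = (-3)·0 - 2·(-8) + (-4)·6 = -8.
So p(s) = det(sI - A) = s^3 + 7s^2 + 14s + 8.
Rational-root test: any integer root divides 8. Testing small divisors, s = -1 works: p(-1) = -1 + 7 + (-14) + 8 = 0, so (s + 1) is a factor.
Dividing, p(s) = (s + 1)(s^2 + 6s + 8).
Factor s^2 + 6s + 8: two numbers with sum -6 and product 8 are -2 and -4, so s^2 + 6s + 8 = (s + 2)(s + 4).
Hence p(s) = (s + 1) (s + 2) (s + 4), with roots -4, -2, -1.
The eigenvalues -4, -2, -1 are distinct and real, so A is diagonalisable and x(t) = e^{At} x(0) = V diag(e^{λ_i t}) V^{-1} x(0), where the columns of V are the eigenvectors.
λ = -4: A - (-4)I = [[1, 2, -4], [-1, -8, 16], [0, -6, 12]]. v must be orthogonal to every row; (row 1) × (row 2) = [0, -12, -6], so take v_1 = [0, 2, 1]^T.
λ = -2: A - (-2)I = [[-1, 2, -4], [-1, -10, 16], [0, -6, 10]]. v must be orthogonal to every row; (row 1) × (row 2) = [-8, 20, 12], so take v_2 = [-2, 5, 3]^T.
λ = -1: A - (-1)I = [[-2, 2, -4], [-1, -11, 16], [0, -6, 9]]. v must be orthogonal to every row; (row 1) × (row 2) = [-12, 36, 24], so take v_3 = [1, -3, -2]^T.
V = [v_1 v_2 v_3] = [[0, -2, 1], [2, 5, -3], [1, 3, -2]] has det V = -1, so V^{-1} = adj(V)/det V = [[1, 1, -1], [-1, 1, -2], [-1, 2, -4]].
Modal coordinates z(0) = V^{-1} x(0): 1·3 + 1·(-3) + (-1)·0 = 0; (-1)·3 + 1·(-3) + (-2)·0 = -6; (-1)·3 + 2·(-3) + (-4)·0 = -9; so z(0) = [0, -6, -9]^T.
x_2(t) = Σ_i (v_i)_2 · z_i(0) · e^{λ_i t} (row 2 of V times the modal terms).
x_2(0.5) = 2·0·e^{-4·0.5} + 5·(-6)·e^{-2·0.5} + (-3)·(-9)·e^{-1·0.5} = 0·0.13533528 + (-30)·0.36787944 + 27·0.60653066 = 5.3399.

5.3399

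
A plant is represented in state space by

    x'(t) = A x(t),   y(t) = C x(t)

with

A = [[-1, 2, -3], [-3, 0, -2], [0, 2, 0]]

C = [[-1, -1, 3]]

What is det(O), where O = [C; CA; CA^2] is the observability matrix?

578

CA = [[4, 4, 5]]
CA^2 = [[-16, 18, -20]]
Observability matrix O = [C; CA; CA^2] = [[-1, -1, 3], [4, 4, 5], [-16, 18, -20]]
Expanding along the first row, det(O) = (-1)·(4·(-20) - 5·18) - (-1)·(4·(-20) - 5·(-16)) + 3·(4·18 - 4·(-16)) = (-1)·(-170) - (-1)·0 + 3·136 = 578
Since det(O) ≠ 0, rank(O) = 3 and the system is completely observable.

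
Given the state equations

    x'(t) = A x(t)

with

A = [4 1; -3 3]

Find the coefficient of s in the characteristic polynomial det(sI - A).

For a 2×2 matrix, det(sI - A) = s^2 - (tr A)s + det A.
tr A = 7, det A = 15.
So p(s) = s^2 - 7s + 15.
The coefficient of s is -7.

-7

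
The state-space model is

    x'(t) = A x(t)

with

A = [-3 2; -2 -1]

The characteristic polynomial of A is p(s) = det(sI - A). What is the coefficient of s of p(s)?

4

For a 2×2 matrix, det(sI - A) = s^2 - (tr A)s + det A.
tr A = -4, det A = 7.
So p(s) = s^2 + 4s + 7.
The coefficient of s is 4.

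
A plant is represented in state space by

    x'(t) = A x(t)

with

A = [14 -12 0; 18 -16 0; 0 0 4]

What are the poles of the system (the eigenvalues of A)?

-4, 2, 4

det(sI - A) = s^3 - (tr A)s^2 + (M11 + M22 + M33)s - det A, where Mii is the 2×2 principal minor of A obtained by deleting row i and column i.
tr A = 14 + (-16) + 4 = 2; M11 = (-16)·4 - 0·0 = -64 - 0 = -64; M22 = 14·4 - 0·0 = 56 - 0 = 56; M33 = 14·(-16) - (-12)·18 = -224 - (-216) = -8; sum of minors = -16.
det A = 14·((-16)·4 - 0·0) - (-12)·(18·4 - 0·0) + 0·(18·0 - (-16)·0) = 14·(-64) - (-12)·72 + 0·0 = -32.
So p(s) = det(sI - A) = s^3 - 2s^2 - 16s + 32.
Rational-root test: any integer root divides 32. Testing small divisors, s = 2 works: p(2) = 8 + (-8) + (-32) + 32 = 0, so (s - 2) is a factor.
Dividing, p(s) = (s - 2)(s^2 - 16).
Factor s^2 - 16: two numbers with sum 0 and product -16 are 4 and -4, so s^2 - 16 = (s - 4)(s + 4).
Hence p(s) = (s - 4) (s - 2) (s + 4), with roots -4, 2, 4.
At least one eigenvalue has non-negative real part, so the system is not asymptotically stable.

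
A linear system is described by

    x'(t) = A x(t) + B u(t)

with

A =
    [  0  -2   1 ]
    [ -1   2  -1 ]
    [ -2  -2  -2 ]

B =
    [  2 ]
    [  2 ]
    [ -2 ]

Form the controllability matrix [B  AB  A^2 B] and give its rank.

3

AB = [[-6], [4], [-4]]
A^2B = [[-12], [18], [12]]
Controllability matrix C = [B  AB  A^2B] = [[2, -6, -12], [2, 4, 18], [-2, -4, 12]]
det(C) = 2·(4·12 - 18·(-4)) - (-6)·(2·12 - 18·(-2)) + (-12)·(2·(-4) - 4·(-2)) = 2·120 - (-6)·60 + (-12)·0 = 600 ≠ 0, so rank(C) = 3.
rank(C) = 3 = n, so the pair (A, B) is completely controllable.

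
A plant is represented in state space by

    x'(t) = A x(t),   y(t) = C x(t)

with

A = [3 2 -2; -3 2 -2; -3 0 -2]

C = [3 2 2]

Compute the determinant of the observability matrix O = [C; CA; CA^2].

CA = [[-3, 10, -14]]
CA^2 = [[3, 14, 14]]
Observability matrix O = [C; CA; CA^2] = [[3, 2, 2], [-3, 10, -14], [3, 14, 14]]
Expanding along the first row, det(O) = 3·(10·14 - (-14)·14) - 2·((-3)·14 - (-14)·3) + 2·((-3)·14 - 10·3) = 3·336 - 2·0 + 2·(-72) = 864
Since det(O) ≠ 0, rank(O) = 3 and the system is completely observable.

864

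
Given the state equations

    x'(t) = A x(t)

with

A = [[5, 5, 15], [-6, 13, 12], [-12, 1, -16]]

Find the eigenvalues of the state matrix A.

-5, 2, 5

det(sI - A) = s^3 - (tr A)s^2 + (M11 + M22 + M33)s - det A, where Mii is the 2×2 principal minor of A obtained by deleting row i and column i.
tr A = 5 + 13 + (-16) = 2; M11 = 13·(-16) - 12·1 = -208 - 12 = -220; M22 = 5·(-16) - 15·(-12) = -80 - (-180) = 100; M33 = 5·13 - 5·(-6) = 65 - (-30) = 95; sum of minors = -25.
det A = 5·(13·(-16) - 12·1) - 5·((-6)·(-16) - 12·(-12)) + 15·((-6)·1 - 13·(-12)) = 5·(-220) - 5·240 + 15·150 = -50.
So p(s) = det(sI - A) = s^3 - 2s^2 - 25s + 50.
Rational-root test: any integer root divides 50. Testing small divisors, s = 2 works: p(2) = 8 + (-8) + (-50) + 50 = 0, so (s - 2) is a factor.
Dividing, p(s) = (s - 2)(s^2 - 25).
Factor s^2 - 25: two numbers with sum 0 and product -25 are 5 and -5, so s^2 - 25 = (s - 5)(s + 5).
Hence p(s) = (s - 5) (s - 2) (s + 5), with roots -5, 2, 5.
At least one eigenvalue has non-negative real part, so the system is not asymptotically stable.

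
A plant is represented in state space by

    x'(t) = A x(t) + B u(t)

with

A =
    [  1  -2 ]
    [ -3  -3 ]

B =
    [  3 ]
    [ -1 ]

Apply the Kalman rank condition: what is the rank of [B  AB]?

AB = [[5], [-6]]
Controllability matrix C = [B  AB] = [[3, 5], [-1, -6]]
det(C) = 3·(-6) - 5·(-1) = -18 - (-5) = -13 ≠ 0, so rank(C) = 2.
rank(C) = 2 = n, so the pair (A, B) is completely controllable.

2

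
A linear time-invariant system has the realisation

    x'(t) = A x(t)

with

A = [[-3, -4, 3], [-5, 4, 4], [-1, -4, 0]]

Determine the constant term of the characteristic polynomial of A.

-40

Expand det(sI - A) for the 3×3 matrix.
p(s) = s^3 - s^2 - 13s - 40.
(Check: constant term = det(-A) = (-1)^3 det A = -40; coefficient of s^2 = -tr A = -1.)
The constant term is -40.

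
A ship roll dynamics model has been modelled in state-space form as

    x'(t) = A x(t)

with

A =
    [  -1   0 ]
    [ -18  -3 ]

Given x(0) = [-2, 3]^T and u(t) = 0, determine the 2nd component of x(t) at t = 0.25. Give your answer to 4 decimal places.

det(sI - A) = s^2 - (tr A)s + det A, with tr A = (-1) + (-3) = -4 and det A = (-1)·(-3) - 0·(-18) = 3 - 0 = 3.
So p(s) = det(sI - A) = s^2 + 4s + 3.
Factor s^2 + 4s + 3: two numbers with sum -4 and product 3 are -1 and -3, so s^2 + 4s + 3 = (s + 1)(s + 3).
Hence p(s) = (s + 1) (s + 3), with roots -3, -1.
The eigenvalues -3, -1 are distinct and real, so A is diagonalisable and x(t) = e^{At} x(0) = V diag(e^{λ_i t}) V^{-1} x(0), where the columns of V are the eigenvectors.
λ = -3: A - (-3)I = [[2, 0], [-18, 0]]. Row 1 gives 2·v1 + 0·v2 = 0, so take v_1 = [0, 1]^T.
λ = -1: A - (-1)I = [[0, 0], [-18, -2]]. Row 2 gives (-18)·v1 + (-2)·v2 = 0, so take v_2 = [-1, 9]^T.
V = [v_1 v_2] = [[0, -1], [1, 9]] has det V = 1, so V^{-1} = adj(V)/det V = [[9, 1], [-1, 0]].
Modal coordinates z(0) = V^{-1} x(0): 9·(-2) + 1·3 = -15; (-1)·(-2) + 0·3 = 2; so z(0) = [-15, 2]^T.
x_2(t) = Σ_i (v_i)_2 · z_i(0) · e^{λ_i t} (row 2 of V times the modal terms).
x_2(0.25) = 1·(-15)·e^{-3·0.25} + 9·2·e^{-1·0.25} = (-15)·0.472367 + 18·0.778801 = 6.9329.

6.9329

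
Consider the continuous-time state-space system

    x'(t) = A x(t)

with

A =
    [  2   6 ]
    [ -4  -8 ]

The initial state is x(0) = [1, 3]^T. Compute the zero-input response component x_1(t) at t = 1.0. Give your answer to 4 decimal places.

det(sI - A) = s^2 - (tr A)s + det A, with tr A = 2 + (-8) = -6 and det A = 2·(-8) - 6·(-4) = -16 - (-24) = 8.
So p(s) = det(sI - A) = s^2 + 6s + 8.
Factor s^2 + 6s + 8: two numbers with sum -6 and product 8 are -2 and -4, so s^2 + 6s + 8 = (s + 2)(s + 4).
Hence p(s) = (s + 2) (s + 4), with roots -4, -2.
The eigenvalues -4, -2 are distinct and real, so A is diagonalisable and x(t) = e^{At} x(0) = V diag(e^{λ_i t}) V^{-1} x(0), where the columns of V are the eigenvectors.
λ = -4: A - (-4)I = [[6, 6], [-4, -4]]. Row 1 gives 6·v1 + 6·v2 = 0, so take v_1 = [-1, 1]^T.
λ = -2: A - (-2)I = [[4, 6], [-4, -6]]. Row 1 gives 4·v1 + 6·v2 = 0, so take v_2 = [3, -2]^T.
V = [v_1 v_2] = [[-1, 3], [1, -2]] has det V = -1, so V^{-1} = adj(V)/det V = [[2, 3], [1, 1]].
Modal coordinates z(0) = V^{-1} x(0): 2·1 + 3·3 = 11; 1·1 + 1·3 = 4; so z(0) = [11, 4]^T.
x_1(t) = Σ_i (v_i)_1 · z_i(0) · e^{λ_i t} (row 1 of V times the modal terms).
x_1(1.0) = (-1)·11·e^{-4·1.0} + 3·4·e^{-2·1.0} = (-11)·0.01831564 + 12·0.13533528 = 1.4226.

1.4226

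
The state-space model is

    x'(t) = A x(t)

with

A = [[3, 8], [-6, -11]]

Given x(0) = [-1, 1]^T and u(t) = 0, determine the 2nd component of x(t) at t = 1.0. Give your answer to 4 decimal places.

det(sI - A) = s^2 - (tr A)s + det A, with tr A = 3 + (-11) = -8 and det A = 3·(-11) - 8·(-6) = -33 - (-48) = 15.
So p(s) = det(sI - A) = s^2 + 8s + 15.
Factor s^2 + 8s + 15: two numbers with sum -8 and product 15 are -3 and -5, so s^2 + 8s + 15 = (s + 3)(s + 5).
Hence p(s) = (s + 3) (s + 5), with roots -5, -3.
The eigenvalues -5, -3 are distinct and real, so A is diagonalisable and x(t) = e^{At} x(0) = V diag(e^{λ_i t}) V^{-1} x(0), where the columns of V are the eigenvectors.
λ = -5: A - (-5)I = [[8, 8], [-6, -6]]. Row 1 gives 8·v1 + 8·v2 = 0, so take v_1 = [1, -1]^T.
λ = -3: A - (-3)I = [[6, 8], [-6, -8]]. Row 1 gives 6·v1 + 8·v2 = 0, so take v_2 = [4, -3]^T.
V = [v_1 v_2] = [[1, 4], [-1, -3]] has det V = 1, so V^{-1} = adj(V)/det V = [[-3, -4], [1, 1]].
Modal coordinates z(0) = V^{-1} x(0): (-3)·(-1) + (-4)·1 = -1; 1·(-1) + 1·1 = 0; so z(0) = [-1, 0]^T.
x_2(t) = Σ_i (v_i)_2 · z_i(0) · e^{λ_i t} (row 2 of V times the modal terms).
x_2(1.0) = (-1)·(-1)·e^{-5·1.0} + (-3)·0·e^{-3·1.0} = 1·0.006738 + 0·0.049787 = 0.0067.

0.0067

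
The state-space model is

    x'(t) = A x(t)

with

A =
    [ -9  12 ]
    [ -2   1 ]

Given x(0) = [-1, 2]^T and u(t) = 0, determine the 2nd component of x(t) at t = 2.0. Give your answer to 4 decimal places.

0.0171

det(sI - A) = s^2 - (tr A)s + det A, with tr A = (-9) + 1 = -8 and det A = (-9)·1 - 12·(-2) = -9 - (-24) = 15.
So p(s) = det(sI - A) = s^2 + 8s + 15.
Factor s^2 + 8s + 15: two numbers with sum -8 and product 15 are -3 and -5, so s^2 + 8s + 15 = (s + 3)(s + 5).
Hence p(s) = (s + 3) (s + 5), with roots -5, -3.
The eigenvalues -5, -3 are distinct and real, so A is diagonalisable and x(t) = e^{At} x(0) = V diag(e^{λ_i t}) V^{-1} x(0), where the columns of V are the eigenvectors.
λ = -5: A - (-5)I = [[-4, 12], [-2, 6]]. Row 1 gives (-4)·v1 + 12·v2 = 0, so take v_1 = [3, 1]^T.
λ = -3: A - (-3)I = [[-6, 12], [-2, 4]]. Row 1 gives (-6)·v1 + 12·v2 = 0, so take v_2 = [-2, -1]^T.
V = [v_1 v_2] = [[3, -2], [1, -1]] has det V = -1, so V^{-1} = adj(V)/det V = [[1, -2], [1, -3]].
Modal coordinates z(0) = V^{-1} x(0): 1·(-1) + (-2)·2 = -5; 1·(-1) + (-3)·2 = -7; so z(0) = [-5, -7]^T.
x_2(t) = Σ_i (v_i)_2 · z_i(0) · e^{λ_i t} (row 2 of V times the modal terms).
x_2(2.0) = 1·(-5)·e^{-5·2.0} + (-1)·(-7)·e^{-3·2.0} = (-5)·0.000045 + 7·0.002479 = 0.0171.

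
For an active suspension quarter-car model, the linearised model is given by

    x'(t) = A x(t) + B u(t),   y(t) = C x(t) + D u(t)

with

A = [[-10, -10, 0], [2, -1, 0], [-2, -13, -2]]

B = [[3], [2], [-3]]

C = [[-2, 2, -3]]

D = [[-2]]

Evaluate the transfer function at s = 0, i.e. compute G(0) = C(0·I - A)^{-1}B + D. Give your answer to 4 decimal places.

20.5667

G(0) = C(-A)^{-1}B + D = -C A^{-1} B + D.
det A = -60, so A^{-1} = (1/-60)·adj(A) = [[-1/30, 1/3, 0], [-1/15, -1/3, 0], [7/15, 11/6, -1/2]]
A^{-1} B = [17/30, -13/15, 197/30]^T
C A^{-1} B = -677/30
G(0) = D - C A^{-1} B = -2 - (-677/30) = 617/30 ≈ 20.5667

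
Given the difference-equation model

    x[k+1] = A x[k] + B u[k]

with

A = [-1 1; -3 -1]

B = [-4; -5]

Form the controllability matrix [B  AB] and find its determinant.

AB = [[-1], [17]]
Controllability matrix C = [B  AB] = [[-4, -1], [-5, 17]]
det(C) = (-4)·17 - (-1)·(-5) = -68 - 5 = -73
Since det(C) ≠ 0, rank(C) = 2 and the system is completely controllable.

-73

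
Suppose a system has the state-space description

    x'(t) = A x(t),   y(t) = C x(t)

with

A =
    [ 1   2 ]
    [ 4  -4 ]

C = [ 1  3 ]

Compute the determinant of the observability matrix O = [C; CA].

CA = [[13, -10]]
Observability matrix O = [C; CA] = [[1, 3], [13, -10]]
det(O) = 1·(-10) - 3·13 = -10 - 39 = -49
Since det(O) ≠ 0, rank(O) = 2 and the system is completely observable.

-49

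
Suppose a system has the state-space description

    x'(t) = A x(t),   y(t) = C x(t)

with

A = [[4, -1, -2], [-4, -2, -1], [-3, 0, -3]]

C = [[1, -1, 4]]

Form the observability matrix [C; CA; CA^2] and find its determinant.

CA = [[-4, 1, -13]]
CA^2 = [[19, 2, 46]]
Observability matrix O = [C; CA; CA^2] = [[1, -1, 4], [-4, 1, -13], [19, 2, 46]]
Expanding along the first row, det(O) = 1·(1·46 - (-13)·2) - (-1)·((-4)·46 - (-13)·19) + 4·((-4)·2 - 1·19) = 1·72 - (-1)·63 + 4·(-27) = 27
Since det(O) ≠ 0, rank(O) = 3 and the system is completely observable.

27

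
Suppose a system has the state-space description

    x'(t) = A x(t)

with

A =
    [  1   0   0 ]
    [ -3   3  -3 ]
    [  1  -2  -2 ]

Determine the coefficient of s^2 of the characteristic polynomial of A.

Expand det(sI - A) for the 3×3 matrix.
p(s) = s^3 - 2s^2 - 11s + 12.
(Check: constant term = det(-A) = (-1)^3 det A = 12; coefficient of s^2 = -tr A = -2.)
The coefficient of s^2 is -2.

-2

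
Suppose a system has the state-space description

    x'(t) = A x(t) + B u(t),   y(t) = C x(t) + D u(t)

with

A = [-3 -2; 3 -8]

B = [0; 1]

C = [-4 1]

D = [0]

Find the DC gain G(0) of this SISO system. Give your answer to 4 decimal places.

0.3667

G(0) = C(-A)^{-1}B + D = -C A^{-1} B + D.
det A = 30, so A^{-1} = (1/30)·adj(A) = [[-4/15, 1/15], [-1/10, -1/10]]
A^{-1} B = [1/15, -1/10]^T
C A^{-1} B = -11/30
G(0) = D - C A^{-1} B = 0 - (-11/30) = 11/30 ≈ 0.3667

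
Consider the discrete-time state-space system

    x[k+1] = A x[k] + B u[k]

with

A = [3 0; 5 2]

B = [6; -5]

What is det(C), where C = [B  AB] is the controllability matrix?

AB = [[18], [20]]
Controllability matrix C = [B  AB] = [[6, 18], [-5, 20]]
det(C) = 6·20 - 18·(-5) = 120 - (-90) = 210
Since det(C) ≠ 0, rank(C) = 2 and the system is completely controllable.

210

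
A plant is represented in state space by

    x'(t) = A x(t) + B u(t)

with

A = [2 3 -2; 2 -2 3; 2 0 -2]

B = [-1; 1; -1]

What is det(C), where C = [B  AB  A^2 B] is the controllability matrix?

AB = [[3], [-7], [0]]
A^2B = [[-15], [20], [6]]
Controllability matrix C = [B  AB  A^2B] = [[-1, 3, -15], [1, -7, 20], [-1, 0, 6]]
Expanding along the first row, det(C) = (-1)·((-7)·6 - 20·0) - 3·(1·6 - 20·(-1)) + (-15)·(1·0 - (-7)·(-1)) = (-1)·(-42) - 3·26 + (-15)·(-7) = 69
Since det(C) ≠ 0, rank(C) = 3 and the system is completely controllable.

69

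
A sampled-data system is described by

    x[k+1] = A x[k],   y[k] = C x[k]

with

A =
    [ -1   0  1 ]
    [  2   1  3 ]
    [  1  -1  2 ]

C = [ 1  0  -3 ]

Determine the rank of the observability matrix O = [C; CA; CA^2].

3

CA = [[-4, 3, -5]]
CA^2 = [[5, 8, -5]]
Observability matrix O = [C; CA; CA^2] = [[1, 0, -3], [-4, 3, -5], [5, 8, -5]]
det(O) = 1·(3·(-5) - (-5)·8) - 0·((-4)·(-5) - (-5)·5) + (-3)·((-4)·8 - 3·5) = 1·25 - 0·45 + (-3)·(-47) = 166 ≠ 0, so rank(O) = 3.
rank(O) = 3 = n, so the pair (A, C) is completely observable.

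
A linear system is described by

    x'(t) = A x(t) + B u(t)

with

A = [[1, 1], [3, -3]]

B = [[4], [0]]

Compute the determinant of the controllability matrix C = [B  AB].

AB = [[4], [12]]
Controllability matrix C = [B  AB] = [[4, 4], [0, 12]]
det(C) = 4·12 - 4·0 = 48 - 0 = 48
Since det(C) ≠ 0, rank(C) = 2 and the system is completely controllable.

48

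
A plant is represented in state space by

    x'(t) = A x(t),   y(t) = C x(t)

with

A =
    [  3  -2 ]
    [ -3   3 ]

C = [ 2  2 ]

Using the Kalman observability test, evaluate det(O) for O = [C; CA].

CA = [[0, 2]]
Observability matrix O = [C; CA] = [[2, 2], [0, 2]]
det(O) = 2·2 - 2·0 = 4 - 0 = 4
Since det(O) ≠ 0, rank(O) = 2 and the system is completely observable.

4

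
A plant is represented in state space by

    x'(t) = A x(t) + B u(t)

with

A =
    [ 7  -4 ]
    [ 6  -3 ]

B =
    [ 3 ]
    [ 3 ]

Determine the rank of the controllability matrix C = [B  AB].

1

AB = [[9], [9]]
Controllability matrix C = [B  AB] = [[3, 9], [3, 9]]
Every column of C is a scalar multiple of column 1 = [3, 3] (multipliers 1, 3), so the columns span a one-dimensional space.
C ≠ 0, hence rank(C) = 1.
rank(C) = 1 < n = 2, so the pair (A, B) is not completely controllable.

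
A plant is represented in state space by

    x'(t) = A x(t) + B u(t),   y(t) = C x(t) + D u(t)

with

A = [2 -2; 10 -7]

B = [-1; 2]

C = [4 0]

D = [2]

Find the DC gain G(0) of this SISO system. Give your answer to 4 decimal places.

-5.3333

G(0) = C(-A)^{-1}B + D = -C A^{-1} B + D.
det A = 6, so A^{-1} = (1/6)·adj(A) = [[-7/6, 1/3], [-5/3, 1/3]]
A^{-1} B = [11/6, 7/3]^T
C A^{-1} B = 22/3
G(0) = D - C A^{-1} B = 2 - (22/3) = -16/3 ≈ -5.3333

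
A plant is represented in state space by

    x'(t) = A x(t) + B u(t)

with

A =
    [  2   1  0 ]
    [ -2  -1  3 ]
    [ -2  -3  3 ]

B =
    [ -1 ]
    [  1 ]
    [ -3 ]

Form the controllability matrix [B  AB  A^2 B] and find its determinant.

444

AB = [[-1], [-8], [-10]]
A^2B = [[-10], [-20], [-4]]
Controllability matrix C = [B  AB  A^2B] = [[-1, -1, -10], [1, -8, -20], [-3, -10, -4]]
Expanding along the first row, det(C) = (-1)·((-8)·(-4) - (-20)·(-10)) - (-1)·(1·(-4) - (-20)·(-3)) + (-10)·(1·(-10) - (-8)·(-3)) = (-1)·(-168) - (-1)·(-64) + (-10)·(-34) = 444
Since det(C) ≠ 0, rank(C) = 3 and the system is completely controllable.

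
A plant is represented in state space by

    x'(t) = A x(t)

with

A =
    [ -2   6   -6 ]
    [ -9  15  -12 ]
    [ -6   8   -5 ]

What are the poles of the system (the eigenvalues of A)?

1, 3, 4

det(sI - A) = s^3 - (tr A)s^2 + (M11 + M22 + M33)s - det A, where Mii is the 2×2 principal minor of A obtained by deleting row i and column i.
tr A = (-2) + 15 + (-5) = 8; M11 = 15·(-5) - (-12)·8 = -75 - (-96) = 21; M22 = (-2)·(-5) - (-6)·(-6) = 10 - 36 = -26; M33 = (-2)·15 - 6·(-9) = -30 - (-54) = 24; sum of minors = 19.
det A = (-2)·(15·(-5) - (-12)·8) - 6·((-9)·(-5) - (-12)·(-6)) + (-6)·((-9)·8 - 15·(-6)) = (-2)·21 - 6·(-27) + (-6)·18 = 12.
So p(s) = det(sI - A) = s^3 - 8s^2 + 19s - 12.
Rational-root test: any integer root divides -12. Testing small divisors, s = 1 works: p(1) = 1 + (-8) + 19 + (-12) = 0, so (s - 1) is a factor.
Dividing, p(s) = (s - 1)(s^2 - 7s + 12).
Factor s^2 - 7s + 12: two numbers with sum 7 and product 12 are 4 and 3, so s^2 - 7s + 12 = (s - 4)(s - 3).
Hence p(s) = (s - 4) (s - 3) (s - 1), with roots 1, 3, 4.
At least one eigenvalue has non-negative real part, so the system is not asymptotically stable.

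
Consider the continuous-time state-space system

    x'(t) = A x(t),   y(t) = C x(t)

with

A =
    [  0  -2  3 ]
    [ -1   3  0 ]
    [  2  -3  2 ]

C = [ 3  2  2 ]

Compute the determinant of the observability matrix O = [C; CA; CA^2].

CA = [[2, -6, 13]]
CA^2 = [[32, -61, 32]]
Observability matrix O = [C; CA; CA^2] = [[3, 2, 2], [2, -6, 13], [32, -61, 32]]
Expanding along the first row, det(O) = 3·((-6)·32 - 13·(-61)) - 2·(2·32 - 13·32) + 2·(2·(-61) - (-6)·32) = 3·601 - 2·(-352) + 2·70 = 2647
Since det(O) ≠ 0, rank(O) = 3 and the system is completely observable.

2647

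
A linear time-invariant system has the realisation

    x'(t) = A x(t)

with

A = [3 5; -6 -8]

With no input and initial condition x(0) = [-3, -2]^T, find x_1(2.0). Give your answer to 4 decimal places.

-0.4509

det(sI - A) = s^2 - (tr A)s + det A, with tr A = 3 + (-8) = -5 and det A = 3·(-8) - 5·(-6) = -24 - (-30) = 6.
So p(s) = det(sI - A) = s^2 + 5s + 6.
Factor s^2 + 5s + 6: two numbers with sum -5 and product 6 are -2 and -3, so s^2 + 5s + 6 = (s + 2)(s + 3).
Hence p(s) = (s + 2) (s + 3), with roots -3, -2.
The eigenvalues -3, -2 are distinct and real, so A is diagonalisable and x(t) = e^{At} x(0) = V diag(e^{λ_i t}) V^{-1} x(0), where the columns of V are the eigenvectors.
λ = -3: A - (-3)I = [[6, 5], [-6, -5]]. Row 1 gives 6·v1 + 5·v2 = 0, so take v_1 = [-5, 6]^T.
λ = -2: A - (-2)I = [[5, 5], [-6, -6]]. Row 1 gives 5·v1 + 5·v2 = 0, so take v_2 = [-1, 1]^T.
V = [v_1 v_2] = [[-5, -1], [6, 1]] has det V = 1, so V^{-1} = adj(V)/det V = [[1, 1], [-6, -5]].
Modal coordinates z(0) = V^{-1} x(0): 1·(-3) + 1·(-2) = -5; (-6)·(-3) + (-5)·(-2) = 28; so z(0) = [-5, 28]^T.
x_1(t) = Σ_i (v_i)_1 · z_i(0) · e^{λ_i t} (row 1 of V times the modal terms).
x_1(2.0) = (-5)·(-5)·e^{-3·2.0} + (-1)·28·e^{-2·2.0} = 25·0.002479 + (-28)·0.018316 = -0.4509.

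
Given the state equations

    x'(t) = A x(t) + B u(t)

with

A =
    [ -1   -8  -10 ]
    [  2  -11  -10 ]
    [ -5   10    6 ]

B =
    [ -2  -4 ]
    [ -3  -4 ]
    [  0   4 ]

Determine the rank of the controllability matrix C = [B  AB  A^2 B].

2

AB = [[26, -4], [29, -4], [-20, 4]]
A^2B = [[-58, -4], [-67, -4], [40, 4]]
Controllability matrix C = [B  AB  A^2B] = [[-2, -4, 26, -4, -58, -4], [-3, -4, 29, -4, -67, -4], [0, 4, -20, 4, 40, 4]]
The rows r1, r2, r3 of C are linearly dependent: 3·r1 - 2·r2 + r3 = 0 (check each entry), so rank(C) ≤ 2.
The 2×2 minor from rows 1, 2, columns 1, 2 is (-2)·(-4) - (-4)·(-3) = 8 - 12 = -4 ≠ 0, so rank(C) = 2.
rank(C) = 2 < n = 3, so the pair (A, B) is not completely controllable.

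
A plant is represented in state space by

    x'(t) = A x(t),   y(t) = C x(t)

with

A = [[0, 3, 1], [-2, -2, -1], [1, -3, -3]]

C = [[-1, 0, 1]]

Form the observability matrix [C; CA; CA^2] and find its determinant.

81

CA = [[1, -6, -4]]
CA^2 = [[8, 27, 19]]
Observability matrix O = [C; CA; CA^2] = [[-1, 0, 1], [1, -6, -4], [8, 27, 19]]
Expanding along the first row, det(O) = (-1)·((-6)·19 - (-4)·27) - 0·(1·19 - (-4)·8) + 1·(1·27 - (-6)·8) = (-1)·(-6) - 0·51 + 1·75 = 81
Since det(O) ≠ 0, rank(O) = 3 and the system is completely observable.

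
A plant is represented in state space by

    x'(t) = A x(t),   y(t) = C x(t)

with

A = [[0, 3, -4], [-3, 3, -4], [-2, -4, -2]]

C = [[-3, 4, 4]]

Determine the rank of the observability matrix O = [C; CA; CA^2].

3

CA = [[-20, -13, -12]]
CA^2 = [[63, -51, 156]]
Observability matrix O = [C; CA; CA^2] = [[-3, 4, 4], [-20, -13, -12], [63, -51, 156]]
det(O) = (-3)·((-13)·156 - (-12)·(-51)) - 4·((-20)·156 - (-12)·63) + 4·((-20)·(-51) - (-13)·63) = (-3)·(-2640) - 4·(-2364) + 4·1839 = 24732 ≠ 0, so rank(O) = 3.
rank(O) = 3 = n, so the pair (A, C) is completely observable.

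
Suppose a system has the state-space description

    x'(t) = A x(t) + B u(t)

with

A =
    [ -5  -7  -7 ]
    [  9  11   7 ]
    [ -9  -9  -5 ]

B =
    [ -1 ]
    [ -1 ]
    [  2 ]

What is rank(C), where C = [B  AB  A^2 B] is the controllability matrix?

2

AB = [[-2], [-6], [8]]
A^2B = [[-4], [-28], [32]]
Controllability matrix C = [B  AB  A^2B] = [[-1, -2, -4], [-1, -6, -28], [2, 8, 32]]
The rows r1, r2, r3 of C are linearly dependent: r1 + r2 + r3 = 0 (check each entry), so rank(C) ≤ 2.
The 2×2 minor from rows 1, 2, columns 1, 2 is (-1)·(-6) - (-2)·(-1) = 6 - 2 = 4 ≠ 0, so rank(C) = 2.
rank(C) = 2 < n = 3, so the pair (A, B) is not completely controllable.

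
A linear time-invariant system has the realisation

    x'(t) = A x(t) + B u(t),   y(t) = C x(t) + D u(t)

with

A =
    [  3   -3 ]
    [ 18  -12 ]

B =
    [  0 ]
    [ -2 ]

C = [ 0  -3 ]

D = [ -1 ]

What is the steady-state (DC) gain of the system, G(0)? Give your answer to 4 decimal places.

G(0) = C(-A)^{-1}B + D = -C A^{-1} B + D.
det A = 18, so A^{-1} = (1/18)·adj(A) = [[-2/3, 1/6], [-1, 1/6]]
A^{-1} B = [-1/3, -1/3]^T
C A^{-1} B = 1
G(0) = D - C A^{-1} B = -1 - (1) = -2

-2.0000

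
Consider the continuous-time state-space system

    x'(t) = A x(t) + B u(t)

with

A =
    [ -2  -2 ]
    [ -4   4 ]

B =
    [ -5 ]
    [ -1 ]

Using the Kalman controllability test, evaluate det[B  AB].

AB = [[12], [16]]
Controllability matrix C = [B  AB] = [[-5, 12], [-1, 16]]
det(C) = (-5)·16 - 12·(-1) = -80 - (-12) = -68
Since det(C) ≠ 0, rank(C) = 2 and the system is completely controllable.

-68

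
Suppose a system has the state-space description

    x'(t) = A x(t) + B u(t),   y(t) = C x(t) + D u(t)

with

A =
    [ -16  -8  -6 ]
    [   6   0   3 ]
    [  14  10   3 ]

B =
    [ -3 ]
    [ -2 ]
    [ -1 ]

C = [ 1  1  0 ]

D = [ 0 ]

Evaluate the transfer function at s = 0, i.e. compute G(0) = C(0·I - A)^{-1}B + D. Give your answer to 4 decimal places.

0.4167

G(0) = C(-A)^{-1}B + D = -C A^{-1} B + D.
det A = -72, so A^{-1} = (1/-72)·adj(A) = [[5/12, 1/2, 1/3], [-1/3, -1/2, -1/6], [-5/6, -2/3, -2/3]]
A^{-1} B = [-31/12, 13/6, 9/2]^T
C A^{-1} B = -5/12
G(0) = D - C A^{-1} B = 0 - (-5/12) = 5/12 ≈ 0.4167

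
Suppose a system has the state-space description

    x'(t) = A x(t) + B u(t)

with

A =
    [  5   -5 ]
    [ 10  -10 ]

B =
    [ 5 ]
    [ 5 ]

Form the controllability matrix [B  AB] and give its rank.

AB = [[0], [0]]
Controllability matrix C = [B  AB] = [[5, 0], [5, 0]]
Every column of C is a scalar multiple of column 1 = [5, 5] (multipliers 1, 0), so the columns span a one-dimensional space.
C ≠ 0, hence rank(C) = 1.
rank(C) = 1 < n = 2, so the pair (A, B) is not completely controllable.

1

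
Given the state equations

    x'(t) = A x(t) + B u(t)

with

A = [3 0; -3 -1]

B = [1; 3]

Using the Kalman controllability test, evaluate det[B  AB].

-15

AB = [[3], [-6]]
Controllability matrix C = [B  AB] = [[1, 3], [3, -6]]
det(C) = 1·(-6) - 3·3 = -6 - 9 = -15
Since det(C) ≠ 0, rank(C) = 2 and the system is completely controllable.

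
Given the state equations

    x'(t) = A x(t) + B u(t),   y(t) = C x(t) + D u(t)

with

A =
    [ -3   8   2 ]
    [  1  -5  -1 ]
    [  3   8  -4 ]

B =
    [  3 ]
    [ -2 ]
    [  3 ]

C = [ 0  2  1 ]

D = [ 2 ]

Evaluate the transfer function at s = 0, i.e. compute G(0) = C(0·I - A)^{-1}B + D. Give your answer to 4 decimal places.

1.0000

G(0) = C(-A)^{-1}B + D = -C A^{-1} B + D.
det A = -30, so A^{-1} = (1/-30)·adj(A) = [[-14/15, -8/5, -1/15], [-1/30, -1/5, 1/30], [-23/30, -8/5, -7/30]]
A^{-1} B = [1/5, 2/5, 1/5]^T
C A^{-1} B = 1
G(0) = D - C A^{-1} B = 2 - (1) = 1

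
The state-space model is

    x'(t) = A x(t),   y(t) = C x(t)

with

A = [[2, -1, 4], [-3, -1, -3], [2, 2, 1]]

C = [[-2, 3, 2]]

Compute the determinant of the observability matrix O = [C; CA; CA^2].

2799

CA = [[-9, 3, -15]]
CA^2 = [[-57, -24, -60]]
Observability matrix O = [C; CA; CA^2] = [[-2, 3, 2], [-9, 3, -15], [-57, -24, -60]]
Expanding along the first row, det(O) = (-2)·(3·(-60) - (-15)·(-24)) - 3·((-9)·(-60) - (-15)·(-57)) + 2·((-9)·(-24) - 3·(-57)) = (-2)·(-540) - 3·(-315) + 2·387 = 2799
Since det(O) ≠ 0, rank(O) = 3 and the system is completely observable.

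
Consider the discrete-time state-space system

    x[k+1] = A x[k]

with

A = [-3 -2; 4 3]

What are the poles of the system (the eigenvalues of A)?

-1, 1

det(zI - A) = z^2 - (tr A)z + det A, with tr A = (-3) + 3 = 0 and det A = (-3)·3 - (-2)·4 = -9 - (-8) = -1.
So p(z) = det(zI - A) = z^2 - 1.
Factor z^2 - 1: two numbers with sum 0 and product -1 are 1 and -1, so z^2 - 1 = (z - 1)(z + 1).
Hence p(z) = (z - 1) (z + 1), with roots -1, 1.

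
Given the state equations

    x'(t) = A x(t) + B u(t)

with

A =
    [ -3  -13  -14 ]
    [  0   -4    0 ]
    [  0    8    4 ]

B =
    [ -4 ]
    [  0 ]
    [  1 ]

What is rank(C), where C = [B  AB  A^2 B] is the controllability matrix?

AB = [[-2], [0], [4]]
A^2B = [[-50], [0], [16]]
Controllability matrix C = [B  AB  A^2B] = [[-4, -2, -50], [0, 0, 0], [1, 4, 16]]
Row 2 of C is identically zero, so rank(C) ≤ 2.
The 2×2 minor from rows 1, 3, columns 1, 2 is (-4)·4 - (-2)·1 = -16 - (-2) = -14 ≠ 0, so rank(C) = 2.
rank(C) = 2 < n = 3, so the pair (A, B) is not completely controllable.

2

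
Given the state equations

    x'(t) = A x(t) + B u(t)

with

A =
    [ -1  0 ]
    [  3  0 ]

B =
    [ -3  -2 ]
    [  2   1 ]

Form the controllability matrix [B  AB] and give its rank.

AB = [[3, 2], [-9, -6]]
Controllability matrix C = [B  AB] = [[-3, -2, 3, 2], [2, 1, -9, -6]]
Take the 2×2 submatrix of C formed by columns 1, 2: [[-3, -2], [2, 1]]. Its determinant is (-3)·1 - (-2)·2 = -3 - (-4) = 1 ≠ 0.
So rank(C) ≥ 2; since C has 2 rows, rank(C) = 2.
rank(C) = 2 = n, so the pair (A, B) is completely controllable.

2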